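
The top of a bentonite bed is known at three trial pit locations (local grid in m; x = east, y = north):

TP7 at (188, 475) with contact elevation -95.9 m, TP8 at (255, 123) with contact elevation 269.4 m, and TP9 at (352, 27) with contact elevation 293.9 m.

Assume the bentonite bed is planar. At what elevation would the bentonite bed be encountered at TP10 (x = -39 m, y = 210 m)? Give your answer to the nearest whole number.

Let the plane be z = a·x + b·y + c.
TP8−TP7: 67a − 352b = 365.3;  TP9−TP7: 164a − 448b = 389.8.
Solving gives a = −0.95427, b = −1.21942.
Then c = -95.9 − a·188 − b·475 = 662.73.
At (-39, 210): z = 37.2 − 256.1 + 662.73 = 443.9 m.

444 m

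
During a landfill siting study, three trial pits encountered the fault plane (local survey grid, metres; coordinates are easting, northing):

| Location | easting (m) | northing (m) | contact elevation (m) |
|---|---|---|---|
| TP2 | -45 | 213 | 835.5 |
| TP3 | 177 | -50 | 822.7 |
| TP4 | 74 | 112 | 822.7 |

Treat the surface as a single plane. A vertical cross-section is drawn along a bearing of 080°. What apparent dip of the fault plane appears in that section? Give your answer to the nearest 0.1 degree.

14.4°

Two edge vectors: TP2→TP3 = (222, -263, -12.8), TP2→TP4 = (119, -101, -12.8).
Normal n = (TP2→TP3) × (TP2→TP4) = (2073.6, 1318.4, 8875).
So ∂z/∂easting = −n_x/n_z = −0.23365 and ∂z/∂northing = −n_y/n_z = −0.14855.
Unit vector along 080° is (sin 80°, cos 80°) = (0.9848, 0.1736).
Slope in that direction = a·(0.9848) + b·(0.1736) = −0.25589.
Apparent dip = arctan|0.25589| = 14.4° (true dip is 15.5°, so apparent ≤ true as expected).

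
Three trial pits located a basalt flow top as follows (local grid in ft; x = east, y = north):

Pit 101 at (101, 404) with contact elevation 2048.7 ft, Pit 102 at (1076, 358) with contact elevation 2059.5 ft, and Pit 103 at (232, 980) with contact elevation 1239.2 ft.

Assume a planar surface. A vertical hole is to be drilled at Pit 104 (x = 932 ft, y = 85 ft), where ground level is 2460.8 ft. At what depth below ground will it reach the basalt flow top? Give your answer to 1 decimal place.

13.2 ft

Let the plane be z = a·x + b·y + c.
Pit 102−Pit 101: 975a − 46b = 10.8;  Pit 103−Pit 101: 131a + 576b = −809.5.
Solving gives a = −0.054642, b = −1.392955.
Then c = 2048.7 − a·101 − b·404 = 2616.97.
At (932, 85): z_contact = −50.93 − 118.40 + 2616.97 = 2447.65 ft.
Depth below ground = 2460.8 − 2447.65 = 13.2 ft.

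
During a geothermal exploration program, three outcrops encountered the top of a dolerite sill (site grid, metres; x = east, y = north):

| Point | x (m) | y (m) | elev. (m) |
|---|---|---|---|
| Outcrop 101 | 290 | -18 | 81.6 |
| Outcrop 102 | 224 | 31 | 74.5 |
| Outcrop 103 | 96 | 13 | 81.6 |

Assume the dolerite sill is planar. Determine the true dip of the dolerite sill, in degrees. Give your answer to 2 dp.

Let the plane be z = a·x + b·y + c.
Outcrop 102−Outcrop 101: −66a + 49b = −7.1;  Outcrop 103−Outcrop 101: −194a + 31b = 0.
Solving gives a = −0.02950, b = −0.18464.
Gradient magnitude |∇z| = √(a² + b²) = √(0.00087 + 0.03409) = 0.18698.
True dip = arctan(0.18698) = 10.59°, dipping toward N (azimuth ≈ 009°).

10.59°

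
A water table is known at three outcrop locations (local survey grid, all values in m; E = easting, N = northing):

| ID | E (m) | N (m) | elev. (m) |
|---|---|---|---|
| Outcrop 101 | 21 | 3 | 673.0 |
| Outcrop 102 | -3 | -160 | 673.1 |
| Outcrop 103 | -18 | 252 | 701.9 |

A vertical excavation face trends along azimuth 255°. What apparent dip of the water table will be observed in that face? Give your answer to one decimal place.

Let the plane be z = a·E + b·N + c.
Outcrop 102−Outcrop 101: −24a − 163b = 0.1;  Outcrop 103−Outcrop 101: −39a + 249b = 28.9.
Solving gives a = −0.38398, b = 0.05592.
Unit vector along 255° is (sin 255°, cos 255°) = (-0.9659, -0.2588).
Slope in that direction = a·(-0.9659) + b·(-0.2588) = 0.35642.
Apparent dip = arctan|0.35642| = 19.6° (true dip is 21.2°, so apparent ≤ true as expected).

19.6°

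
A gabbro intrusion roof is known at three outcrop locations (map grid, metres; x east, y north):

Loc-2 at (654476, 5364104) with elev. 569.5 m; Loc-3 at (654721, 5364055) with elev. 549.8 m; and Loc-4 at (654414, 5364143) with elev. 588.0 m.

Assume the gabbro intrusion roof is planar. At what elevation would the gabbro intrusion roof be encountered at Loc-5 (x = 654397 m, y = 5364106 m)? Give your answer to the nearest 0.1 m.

568.8 m

Let the plane be z = a·x + b·y + c.
Loc-3−Loc-2: 245a − 49b = −19.7;  Loc-4−Loc-2: −62a + 39b = 18.5.
Solving gives a = 0.021206076, b = 0.508071198.
Then c = 569.5 − a·654476 − b·5364104 = −2738656.12.
At (654397, 5364106): z = 13877.2 + 2725347.8 − 2738656.12 = 568.8 m.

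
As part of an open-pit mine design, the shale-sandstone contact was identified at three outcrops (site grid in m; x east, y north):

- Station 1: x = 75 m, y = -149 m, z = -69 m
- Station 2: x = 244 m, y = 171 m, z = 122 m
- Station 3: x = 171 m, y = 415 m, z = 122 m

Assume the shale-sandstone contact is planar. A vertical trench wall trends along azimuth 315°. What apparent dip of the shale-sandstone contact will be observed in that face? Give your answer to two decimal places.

Let the plane be z = a·x + b·y + c.
Station 2−Station 1: 169a + 320b = 191;  Station 3−Station 1: 96a + 564b = 191.
Solving gives a = 0.72147, b = 0.21585.
Unit vector along 315° is (sin 315°, cos 315°) = (-0.7071, 0.7071).
Slope in that direction = a·(-0.7071) + b·(0.7071) = −0.35753.
Apparent dip = arctan|0.35753| = 19.67° (true dip is 37.0°, so apparent ≤ true as expected).

19.67°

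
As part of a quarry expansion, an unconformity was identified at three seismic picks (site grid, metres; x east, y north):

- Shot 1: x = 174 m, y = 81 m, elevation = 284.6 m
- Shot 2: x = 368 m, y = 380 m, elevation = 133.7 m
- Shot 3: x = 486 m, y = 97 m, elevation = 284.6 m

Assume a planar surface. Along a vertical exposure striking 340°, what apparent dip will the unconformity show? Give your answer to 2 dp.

26.55°

Let the plane be z = a·x + b·y + c.
Shot 2−Shot 1: 194a + 299b = −150.9;  Shot 3−Shot 1: 312a + 16b = 0.
Solving gives a = 0.02677, b = −0.52205.
Unit vector along 340° is (sin 340°, cos 340°) = (-0.3420, 0.9397).
Slope in that direction = a·(-0.3420) + b·(0.9397) = −0.49973.
Apparent dip = arctan|0.49973| = 26.55° (true dip is 27.6°, so apparent ≤ true as expected).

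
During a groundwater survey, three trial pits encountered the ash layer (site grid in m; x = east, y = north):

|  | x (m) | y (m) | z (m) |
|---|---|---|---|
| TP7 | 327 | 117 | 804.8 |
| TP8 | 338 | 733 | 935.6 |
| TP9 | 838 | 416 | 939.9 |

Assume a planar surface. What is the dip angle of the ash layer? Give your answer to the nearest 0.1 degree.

14.2°

Let the plane be z = a·x + b·y + c.
TP8−TP7: 11a + 616b = 130.8;  TP9−TP7: 511a + 299b = 135.1.
Solving gives a = 0.14162, b = 0.20981.
Gradient magnitude |∇z| = √(a² + b²) = √(0.02006 + 0.04402) = 0.25313.
True dip = arctan(0.25313) = 14.2°, dipping toward SW (azimuth ≈ 214°).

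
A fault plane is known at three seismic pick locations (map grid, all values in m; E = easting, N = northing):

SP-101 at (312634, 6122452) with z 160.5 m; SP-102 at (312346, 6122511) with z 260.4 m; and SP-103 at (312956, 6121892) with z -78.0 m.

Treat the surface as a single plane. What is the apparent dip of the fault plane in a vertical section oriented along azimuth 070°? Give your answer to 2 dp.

10.69°

Two edge vectors: SP-101→SP-102 = (-288, 59, 99.9), SP-101→SP-103 = (322, -560, -238.5).
Normal n = (SP-101→SP-102) × (SP-101→SP-103) = (41872.5, -36520.2, 142282).
So ∂z/∂E = −n_x/n_z = −0.29429 and ∂z/∂N = −n_y/n_z = 0.25667.
Unit vector along 070° is (sin 70°, cos 70°) = (0.9397, 0.3420).
Slope in that direction = a·(0.9397) + b·(0.3420) = −0.18876.
Apparent dip = arctan|0.18876| = 10.69° (true dip is 21.3°, so apparent ≤ true as expected).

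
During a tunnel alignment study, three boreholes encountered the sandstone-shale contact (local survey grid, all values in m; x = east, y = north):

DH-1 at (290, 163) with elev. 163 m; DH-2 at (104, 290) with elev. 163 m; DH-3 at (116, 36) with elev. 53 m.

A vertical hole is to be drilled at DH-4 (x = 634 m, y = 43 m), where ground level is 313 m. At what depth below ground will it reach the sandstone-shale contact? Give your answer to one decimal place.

Let the plane be z = a·x + b·y + c.
DH-2−DH-1: −186a + 127b = 0;  DH-3−DH-1: −174a − 127b = −110.
Solving gives a = 0.30556, b = 0.44751.
Then c = 163 − a·290 − b·163 = 1.45.
At (634, 43): z_contact = 193.72 + 19.24 + 1.45 = 214.41 m.
Depth below ground = 313 − 214.41 = 98.6 m.

98.6 m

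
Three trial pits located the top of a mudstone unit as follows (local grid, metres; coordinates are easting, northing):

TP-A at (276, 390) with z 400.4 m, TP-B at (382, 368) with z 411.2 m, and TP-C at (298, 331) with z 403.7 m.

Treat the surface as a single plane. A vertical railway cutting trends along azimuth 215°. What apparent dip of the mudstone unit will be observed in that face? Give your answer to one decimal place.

2.3°

Two edge vectors: TP-A→TP-B = (106, -22, 10.8), TP-A→TP-C = (22, -59, 3.3).
Normal n = (TP-A→TP-B) × (TP-A→TP-C) = (564.6, -112.2, -5770).
So ∂z/∂easting = −n_x/n_z = 0.09785 and ∂z/∂northing = −n_y/n_z = −0.01945.
Unit vector along 215° is (sin 215°, cos 215°) = (-0.5736, -0.8192).
Slope in that direction = a·(-0.5736) + b·(-0.8192) = −0.04020.
Apparent dip = arctan|0.04020| = 2.3° (true dip is 5.7°, so apparent ≤ true as expected).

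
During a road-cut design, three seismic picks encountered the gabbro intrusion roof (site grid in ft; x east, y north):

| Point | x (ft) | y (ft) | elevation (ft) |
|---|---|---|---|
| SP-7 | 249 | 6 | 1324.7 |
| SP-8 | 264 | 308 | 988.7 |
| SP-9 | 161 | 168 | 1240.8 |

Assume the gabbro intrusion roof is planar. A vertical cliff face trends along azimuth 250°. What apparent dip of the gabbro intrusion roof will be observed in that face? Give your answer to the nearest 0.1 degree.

52.6°

Two edge vectors: SP-7→SP-8 = (15, 302, -336), SP-7→SP-9 = (-88, 162, -83.9).
Normal n = (SP-7→SP-8) × (SP-7→SP-9) = (29094.2, 30826.5, 29006).
So ∂z/∂x = −n_x/n_z = −1.00304 and ∂z/∂y = −n_y/n_z = −1.06276.
Unit vector along 250° is (sin 250°, cos 250°) = (-0.9397, -0.3420).
Slope in that direction = a·(-0.9397) + b·(-0.3420) = 1.30604.
Apparent dip = arctan|1.30604| = 52.6° (true dip is 55.6°, so apparent ≤ true as expected).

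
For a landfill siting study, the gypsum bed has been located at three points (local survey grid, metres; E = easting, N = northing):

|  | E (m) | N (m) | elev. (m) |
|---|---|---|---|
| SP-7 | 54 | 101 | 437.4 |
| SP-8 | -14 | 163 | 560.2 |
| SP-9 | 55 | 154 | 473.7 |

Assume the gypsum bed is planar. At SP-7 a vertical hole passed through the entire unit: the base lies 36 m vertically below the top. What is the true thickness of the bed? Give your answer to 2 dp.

21.33 m

Let the plane be z = a·E + b·N + c.
SP-8−SP-7: −68a + 62b = 122.8;  SP-9−SP-7: 1a + 53b = 36.3.
Solving gives a = −1.16143, b = 0.70682.
|∇z| = √(a²+b²) = 1.35960, so dip δ = arctan(1.35960) = 53.67°.
True thickness = vertical thickness × cos δ = 36 × cos 53.67° = 21.33 m.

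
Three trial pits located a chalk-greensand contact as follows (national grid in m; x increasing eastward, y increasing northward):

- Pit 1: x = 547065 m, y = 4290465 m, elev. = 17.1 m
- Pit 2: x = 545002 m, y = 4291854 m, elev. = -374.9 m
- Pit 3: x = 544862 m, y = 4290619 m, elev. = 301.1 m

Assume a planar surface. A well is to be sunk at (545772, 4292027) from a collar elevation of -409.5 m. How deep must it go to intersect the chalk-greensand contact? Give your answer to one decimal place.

184.6 m

Let the plane be z = a·x + b·y + c.
Pit 2−Pit 1: −2063a + 1389b = −392;  Pit 3−Pit 1: −2203a + 154b = 284.
Solving gives a = −0.165864349, b = −0.528565985.
Then c = 17.1 − a·547065 − b·4290465 = 2358549.54.
At (545772, 4292027): z_contact = −90524.12 − 2268619.48 + 2358549.54 = -594.06 m.
Depth below ground = -409.5 − (-594.06) = 184.6 m.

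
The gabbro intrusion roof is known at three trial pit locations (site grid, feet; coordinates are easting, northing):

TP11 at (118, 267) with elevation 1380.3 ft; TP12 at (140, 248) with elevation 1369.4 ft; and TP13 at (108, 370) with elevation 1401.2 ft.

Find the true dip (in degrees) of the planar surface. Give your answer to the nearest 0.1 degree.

21.2°

Two edge vectors: TP11→TP12 = (22, -19, -10.9), TP11→TP13 = (-10, 103, 20.9).
Normal n = (TP11→TP12) × (TP11→TP13) = (725.6, -350.8, 2076).
So ∂z/∂easting = −n_x/n_z = −0.34952 and ∂z/∂northing = −n_y/n_z = 0.16898.
Gradient magnitude |∇z| = √(a² + b²) = √(0.12216 + 0.02855) = 0.38822.
True dip = arctan(0.38822) = 21.2°, dipping toward ESE (azimuth ≈ 116°).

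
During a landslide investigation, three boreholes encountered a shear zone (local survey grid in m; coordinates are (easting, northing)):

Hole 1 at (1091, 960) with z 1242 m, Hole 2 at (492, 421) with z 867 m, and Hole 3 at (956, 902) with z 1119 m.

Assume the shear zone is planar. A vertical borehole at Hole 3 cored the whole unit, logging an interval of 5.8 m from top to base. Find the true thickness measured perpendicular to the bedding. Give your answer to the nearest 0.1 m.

3.5 m

Let the plane be z = a·E + b·N + c.
Hole 2−Hole 1: −599a − 539b = −375;  Hole 3−Hole 1: −135a − 58b = −123.
Solving gives a = 1.17158, b = −0.60626.
|∇z| = √(a²+b²) = 1.31915, so dip δ = arctan(1.31915) = 52.84°.
True thickness = vertical thickness × cos δ = 5.8 × cos 52.84° = 3.5 m.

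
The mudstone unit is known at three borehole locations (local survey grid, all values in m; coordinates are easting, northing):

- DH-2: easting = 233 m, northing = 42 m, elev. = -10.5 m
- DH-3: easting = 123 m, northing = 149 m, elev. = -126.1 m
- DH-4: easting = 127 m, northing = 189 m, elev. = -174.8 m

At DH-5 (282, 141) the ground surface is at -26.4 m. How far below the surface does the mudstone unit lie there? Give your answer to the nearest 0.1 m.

Let the plane be z = a·easting + b·northing + c.
DH-3−DH-2: −110a + 107b = −115.6;  DH-4−DH-2: −106a + 147b = −164.3.
Solving gives a = −0.12156, b = −1.20534.
Then c = -10.5 − a·233 − b·42 = 68.45.
At (282, 141): z_contact = −34.28 − 169.95 + 68.45 = -135.79 m.
Depth below ground = -26.4 − (-135.79) = 109.4 m.

109.4 m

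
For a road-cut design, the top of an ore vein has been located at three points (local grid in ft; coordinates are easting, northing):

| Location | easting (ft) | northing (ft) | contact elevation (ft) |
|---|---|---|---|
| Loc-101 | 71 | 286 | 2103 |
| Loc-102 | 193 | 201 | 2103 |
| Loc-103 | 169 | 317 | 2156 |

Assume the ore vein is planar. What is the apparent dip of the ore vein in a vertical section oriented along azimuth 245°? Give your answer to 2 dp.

29.37°

Let the plane be z = a·easting + b·northing + c.
Loc-102−Loc-101: 122a − 85b = 0;  Loc-103−Loc-101: 98a + 31b = 53.
Solving gives a = 0.37195, b = 0.53385.
Unit vector along 245° is (sin 245°, cos 245°) = (-0.9063, -0.4226).
Slope in that direction = a·(-0.9063) + b·(-0.4226) = −0.56271.
Apparent dip = arctan|0.56271| = 29.37° (true dip is 33.0°, so apparent ≤ true as expected).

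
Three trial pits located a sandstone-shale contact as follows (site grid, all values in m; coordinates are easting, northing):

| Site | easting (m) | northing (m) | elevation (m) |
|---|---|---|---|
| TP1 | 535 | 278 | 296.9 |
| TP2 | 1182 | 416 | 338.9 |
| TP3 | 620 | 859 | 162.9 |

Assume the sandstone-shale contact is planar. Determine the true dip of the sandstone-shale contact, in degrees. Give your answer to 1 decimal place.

15.3°

Two edge vectors: TP1→TP2 = (647, 138, 42), TP1→TP3 = (85, 581, -134).
Normal n = (TP1→TP2) × (TP1→TP3) = (-42894, 90268, 364177).
So ∂z/∂easting = −n_x/n_z = 0.11778 and ∂z/∂northing = −n_y/n_z = −0.24787.
Gradient magnitude |∇z| = √(a² + b²) = √(0.01387 + 0.06144) = 0.27443.
True dip = arctan(0.27443) = 15.3°, dipping toward NNW (azimuth ≈ 335°).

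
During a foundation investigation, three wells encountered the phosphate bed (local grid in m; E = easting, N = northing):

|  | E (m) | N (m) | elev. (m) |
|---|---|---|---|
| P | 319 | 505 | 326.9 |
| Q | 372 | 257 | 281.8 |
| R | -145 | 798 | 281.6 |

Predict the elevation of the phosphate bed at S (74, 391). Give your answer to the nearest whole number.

240 m

Let the plane be z = a·E + b·N + c.
Q−P: 53a − 248b = −45.1;  R−P: −464a + 293b = −45.3.
Solving gives a = 0.24561, b = 0.23434.
Then c = 326.9 − a·319 − b·505 = 130.21.
At (74, 391): z = 18.2 + 91.6 + 130.21 = 240.0 m.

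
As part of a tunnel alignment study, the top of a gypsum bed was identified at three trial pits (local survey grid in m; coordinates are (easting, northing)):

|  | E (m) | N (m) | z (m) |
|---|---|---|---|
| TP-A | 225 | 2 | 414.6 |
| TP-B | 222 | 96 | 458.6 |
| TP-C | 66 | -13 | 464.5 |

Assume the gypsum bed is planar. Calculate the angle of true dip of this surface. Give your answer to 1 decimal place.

30.1°

Let the plane be z = a·E + b·N + c.
TP-B−TP-A: −3a + 94b = 44;  TP-C−TP-A: −159a − 15b = 49.9.
Solving gives a = −0.35692, b = 0.45669.
Gradient magnitude |∇z| = √(a² + b²) = √(0.12739 + 0.20857) = 0.57962.
True dip = arctan(0.57962) = 30.1°, dipping toward SE (azimuth ≈ 142°).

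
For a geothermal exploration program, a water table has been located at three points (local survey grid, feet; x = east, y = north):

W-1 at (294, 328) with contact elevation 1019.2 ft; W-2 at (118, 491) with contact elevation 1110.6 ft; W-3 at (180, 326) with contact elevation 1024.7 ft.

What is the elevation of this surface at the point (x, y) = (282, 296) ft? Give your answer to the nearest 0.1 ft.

Two edge vectors: W-1→W-2 = (-176, 163, 91.4), W-1→W-3 = (-114, -2, 5.5).
Normal n = (W-1→W-2) × (W-1→W-3) = (1079.3, -9451.6, 18934).
So ∂z/∂x = −n_x/n_z = −0.05700 and ∂z/∂y = −n_y/n_z = 0.49919.
Intercept c from W-1: 1019.2 + 16.76 − 163.73 = 872.23.
At (282, 296): z = −16.1 + 147.8 + 872.23 = 1003.9 ft.

1003.9 ft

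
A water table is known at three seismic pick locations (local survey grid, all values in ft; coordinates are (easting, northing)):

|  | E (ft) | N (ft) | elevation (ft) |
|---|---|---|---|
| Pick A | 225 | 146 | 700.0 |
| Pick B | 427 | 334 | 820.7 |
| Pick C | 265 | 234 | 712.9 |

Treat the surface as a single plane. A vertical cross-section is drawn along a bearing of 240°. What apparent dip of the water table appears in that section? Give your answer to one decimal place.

30.3°

Let the plane be z = a·E + b·N + c.
Pick B−Pick A: 202a + 188b = 120.7;  Pick C−Pick A: 40a + 88b = 12.9.
Solving gives a = 0.79918, b = −0.21667.
Unit vector along 240° is (sin 240°, cos 240°) = (-0.8660, -0.5000).
Slope in that direction = a·(-0.8660) + b·(-0.5000) = −0.58377.
Apparent dip = arctan|0.58377| = 30.3° (true dip is 39.6°, so apparent ≤ true as expected).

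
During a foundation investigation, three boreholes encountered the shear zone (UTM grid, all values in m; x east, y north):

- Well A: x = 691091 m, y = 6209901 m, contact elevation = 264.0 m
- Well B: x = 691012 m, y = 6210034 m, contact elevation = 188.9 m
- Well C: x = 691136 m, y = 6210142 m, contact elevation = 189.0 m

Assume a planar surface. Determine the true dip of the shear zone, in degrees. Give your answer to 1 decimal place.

26.3°

Let the plane be z = a·x + b·y + c.
Well B−Well A: −79a + 133b = −75.1;  Well C−Well A: 45a + 241b = −75.
Solving gives a = 0.32465, b = −0.37182.
Gradient magnitude |∇z| = √(a² + b²) = √(0.10540 + 0.13825) = 0.49361.
True dip = arctan(0.49361) = 26.3°, dipping toward NW (azimuth ≈ 319°).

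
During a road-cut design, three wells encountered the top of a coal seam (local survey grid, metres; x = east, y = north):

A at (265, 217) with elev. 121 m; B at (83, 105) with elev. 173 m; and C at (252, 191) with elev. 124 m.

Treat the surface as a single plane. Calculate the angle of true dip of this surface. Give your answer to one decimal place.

Two edge vectors: A→B = (-182, -112, 52), A→C = (-13, -26, 3).
Normal n = (A→B) × (A→C) = (1016, -130, 3276).
So ∂z/∂x = −n_x/n_z = −0.31013 and ∂z/∂y = −n_y/n_z = 0.03968.
Gradient magnitude |∇z| = √(a² + b²) = √(0.09618 + 0.00157) = 0.31266.
True dip = arctan(0.31266) = 17.4°, dipping toward E (azimuth ≈ 097°).

17.4°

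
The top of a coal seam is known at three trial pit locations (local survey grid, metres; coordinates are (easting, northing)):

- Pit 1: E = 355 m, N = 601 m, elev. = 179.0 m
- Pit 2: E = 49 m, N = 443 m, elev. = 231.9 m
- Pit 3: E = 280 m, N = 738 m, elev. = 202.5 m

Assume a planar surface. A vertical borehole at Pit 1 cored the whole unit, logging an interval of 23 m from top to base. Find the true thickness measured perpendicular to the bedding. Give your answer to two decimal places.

22.50 m

Let the plane be z = a·E + b·N + c.
Pit 2−Pit 1: −306a − 158b = 52.9;  Pit 3−Pit 1: −75a + 137b = 23.5.
Solving gives a = −0.20383, b = 0.05995.
|∇z| = √(a²+b²) = 0.21246, so dip δ = arctan(0.21246) = 11.99°.
True thickness = vertical thickness × cos δ = 23 × cos 11.99° = 22.50 m.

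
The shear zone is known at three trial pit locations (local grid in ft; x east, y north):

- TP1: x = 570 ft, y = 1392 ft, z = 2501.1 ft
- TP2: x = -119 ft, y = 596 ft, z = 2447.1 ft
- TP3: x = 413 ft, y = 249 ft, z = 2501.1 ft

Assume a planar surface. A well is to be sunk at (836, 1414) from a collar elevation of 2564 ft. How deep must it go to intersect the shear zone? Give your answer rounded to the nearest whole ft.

38 ft

Two edge vectors: TP1→TP2 = (-689, -796, -54), TP1→TP3 = (-157, -1143, 0).
Normal n = (TP1→TP2) × (TP1→TP3) = (-61722, 8478, 662555).
So ∂z/∂x = −n_x/n_z = 0.09316 and ∂z/∂y = −n_y/n_z = −0.01280.
Intercept c from TP1: 2501.1 − 53.10 + 17.81 = 2465.81.
At (836, 1414): z_contact = 77.9 − 18.1 + 2465.81 = 2525.6 ft.
Depth below ground = 2564 − 2525.6 = 38 ft.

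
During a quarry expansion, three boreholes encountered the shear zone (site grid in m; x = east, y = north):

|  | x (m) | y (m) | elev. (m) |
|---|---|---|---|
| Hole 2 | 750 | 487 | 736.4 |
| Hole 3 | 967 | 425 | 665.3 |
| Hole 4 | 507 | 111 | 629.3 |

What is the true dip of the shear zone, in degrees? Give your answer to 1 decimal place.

25.1°

Let the plane be z = a·x + b·y + c.
Hole 3−Hole 2: 217a − 62b = −71.1;  Hole 4−Hole 2: −243a − 376b = −107.1.
Solving gives a = −0.20788, b = 0.41919.
Gradient magnitude |∇z| = √(a² + b²) = √(0.04321 + 0.17572) = 0.46790.
True dip = arctan(0.46790) = 25.1°, dipping toward SSE (azimuth ≈ 154°).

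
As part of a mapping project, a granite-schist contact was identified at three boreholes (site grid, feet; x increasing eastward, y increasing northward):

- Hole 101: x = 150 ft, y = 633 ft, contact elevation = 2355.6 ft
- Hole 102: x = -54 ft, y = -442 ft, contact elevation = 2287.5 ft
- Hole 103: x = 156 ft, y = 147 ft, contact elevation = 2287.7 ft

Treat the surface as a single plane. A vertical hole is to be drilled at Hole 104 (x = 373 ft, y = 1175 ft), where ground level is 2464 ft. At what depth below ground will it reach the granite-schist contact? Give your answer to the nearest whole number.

Let the plane be z = a·x + b·y + c.
Hole 102−Hole 101: −204a − 1075b = −68.1;  Hole 103−Hole 101: 6a − 486b = −67.9.
Solving gives a = −0.37782, b = 0.13505.
Then c = 2355.6 − a·150 − b·633 = 2326.79.
At (373, 1175): z_contact = −140.9 + 158.7 + 2326.79 = 2344.5 ft.
Depth below ground = 2464 − 2344.5 = 119 ft.

119 ft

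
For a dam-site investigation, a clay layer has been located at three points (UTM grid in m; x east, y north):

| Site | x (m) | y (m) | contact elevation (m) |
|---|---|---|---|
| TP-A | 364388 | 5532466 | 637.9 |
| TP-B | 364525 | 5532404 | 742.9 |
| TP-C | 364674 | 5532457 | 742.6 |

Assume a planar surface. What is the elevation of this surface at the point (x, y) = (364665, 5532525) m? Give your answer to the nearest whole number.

675 m

Two edge vectors: TP-A→TP-B = (137, -62, 105), TP-A→TP-C = (286, -9, 104.7).
Normal n = (TP-A→TP-B) × (TP-A→TP-C) = (-5546.4, 15686.1, 16499).
So ∂z/∂x = −n_x/n_z = 0.33616583 and ∂z/∂y = −n_y/n_z = −0.95073035.
Intercept c from TP-A: 637.9 − 122494.79 + 5259883.32 = 5138026.43.
At (364665, 5532525): z = 122587.9 − 5259939.4 + 5138026.43 = 674.9 m.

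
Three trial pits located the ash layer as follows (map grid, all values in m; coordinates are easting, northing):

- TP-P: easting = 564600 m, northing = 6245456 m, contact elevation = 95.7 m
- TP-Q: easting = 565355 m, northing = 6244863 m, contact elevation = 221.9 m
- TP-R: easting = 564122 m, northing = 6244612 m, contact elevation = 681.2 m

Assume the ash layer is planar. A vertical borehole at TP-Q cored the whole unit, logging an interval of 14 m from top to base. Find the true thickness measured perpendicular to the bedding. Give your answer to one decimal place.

12.0 m

Let the plane be z = a·easting + b·northing + c.
TP-Q−TP-P: 755a − 593b = 126.2;  TP-R−TP-P: −478a − 844b = 585.5.
Solving gives a = −0.26143, b = −0.54566.
|∇z| = √(a²+b²) = 0.60505, so dip δ = arctan(0.60505) = 31.18°.
True thickness = vertical thickness × cos δ = 14 × cos 31.18° = 12.0 m.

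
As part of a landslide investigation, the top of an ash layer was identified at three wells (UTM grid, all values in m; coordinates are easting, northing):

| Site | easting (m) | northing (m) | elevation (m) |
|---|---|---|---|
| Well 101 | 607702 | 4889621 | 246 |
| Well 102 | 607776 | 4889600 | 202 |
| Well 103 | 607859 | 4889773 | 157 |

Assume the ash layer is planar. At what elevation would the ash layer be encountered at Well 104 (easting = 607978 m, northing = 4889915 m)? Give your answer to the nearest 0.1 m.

Two edge vectors: Well 101→Well 102 = (74, -21, -44), Well 101→Well 103 = (157, 152, -89).
Normal n = (Well 101→Well 102) × (Well 101→Well 103) = (8557, -322, 14545).
So ∂z/∂easting = −n_x/n_z = −0.588312135 and ∂z/∂northing = −n_y/n_z = 0.022138192.
Intercept c from Well 101: 246 + 357518.46 − 108247.37 = 249517.09.
At (607978, 4889915): z = −357680.8 + 108253.9 + 249517.09 = 90.1 m.

90.1 m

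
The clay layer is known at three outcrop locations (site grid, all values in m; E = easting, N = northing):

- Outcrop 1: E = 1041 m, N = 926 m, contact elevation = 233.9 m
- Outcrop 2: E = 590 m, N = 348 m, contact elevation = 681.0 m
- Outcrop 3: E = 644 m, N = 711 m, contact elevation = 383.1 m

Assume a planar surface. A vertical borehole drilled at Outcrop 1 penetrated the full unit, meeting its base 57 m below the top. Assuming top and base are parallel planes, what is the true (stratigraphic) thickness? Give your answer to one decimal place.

43.8 m

Let the plane be z = a·E + b·N + c.
Outcrop 2−Outcrop 1: −451a − 578b = 447.1;  Outcrop 3−Outcrop 1: −397a − 215b = 149.2.
Solving gives a = 0.07463, b = −0.83176.
|∇z| = √(a²+b²) = 0.83511, so dip δ = arctan(0.83511) = 39.87°.
True thickness = vertical thickness × cos δ = 57 × cos 39.87° = 43.8 m.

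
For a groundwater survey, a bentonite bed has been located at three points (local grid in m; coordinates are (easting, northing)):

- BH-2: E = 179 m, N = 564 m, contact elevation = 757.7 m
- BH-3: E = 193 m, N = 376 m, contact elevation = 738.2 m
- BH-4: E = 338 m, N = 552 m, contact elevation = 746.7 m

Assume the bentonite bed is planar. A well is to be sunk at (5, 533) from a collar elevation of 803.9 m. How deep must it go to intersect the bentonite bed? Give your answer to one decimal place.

Two edge vectors: BH-2→BH-3 = (14, -188, -19.5), BH-2→BH-4 = (159, -12, -11).
Normal n = (BH-2→BH-3) × (BH-2→BH-4) = (1834, -2946.5, 29724).
So ∂z/∂E = −n_x/n_z = −0.06170 and ∂z/∂N = −n_y/n_z = 0.09913.
Intercept c from BH-2: 757.7 + 11.04 − 55.91 = 712.84.
At (5, 533): z_contact = −0.31 + 52.84 + 712.84 = 765.36 m.
Depth below ground = 803.9 − 765.36 = 38.5 m.

38.5 m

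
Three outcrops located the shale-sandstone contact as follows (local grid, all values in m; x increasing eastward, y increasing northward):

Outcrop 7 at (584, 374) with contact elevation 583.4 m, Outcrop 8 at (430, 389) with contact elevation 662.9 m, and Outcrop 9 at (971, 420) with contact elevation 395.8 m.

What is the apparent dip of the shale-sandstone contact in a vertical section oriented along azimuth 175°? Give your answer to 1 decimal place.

Let the plane be z = a·x + b·y + c.
Outcrop 8−Outcrop 7: −154a + 15b = 79.5;  Outcrop 9−Outcrop 7: 387a + 46b = −187.6.
Solving gives a = −0.50206, b = 0.14556.
Unit vector along 175° is (sin 175°, cos 175°) = (0.0872, -0.9962).
Slope in that direction = a·(0.0872) + b·(-0.9962) = −0.18876.
Apparent dip = arctan|0.18876| = 10.7° (true dip is 27.6°, so apparent ≤ true as expected).

10.7°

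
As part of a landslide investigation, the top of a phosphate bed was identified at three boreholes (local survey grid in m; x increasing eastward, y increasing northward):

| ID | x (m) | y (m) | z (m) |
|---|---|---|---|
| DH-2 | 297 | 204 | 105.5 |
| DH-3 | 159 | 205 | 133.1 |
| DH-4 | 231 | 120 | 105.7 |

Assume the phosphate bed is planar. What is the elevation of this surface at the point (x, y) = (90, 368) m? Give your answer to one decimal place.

Two edge vectors: DH-2→DH-3 = (-138, 1, 27.6), DH-2→DH-4 = (-66, -84, 0.2).
Normal n = (DH-2→DH-3) × (DH-2→DH-4) = (2318.6, -1794, 11658).
So ∂z/∂x = −n_x/n_z = −0.19888 and ∂z/∂y = −n_y/n_z = 0.15389.
Intercept c from DH-2: 105.5 + 59.07 − 31.39 = 133.18.
At (90, 368): z = −17.9 + 56.6 + 133.18 = 171.9 m.

171.9 m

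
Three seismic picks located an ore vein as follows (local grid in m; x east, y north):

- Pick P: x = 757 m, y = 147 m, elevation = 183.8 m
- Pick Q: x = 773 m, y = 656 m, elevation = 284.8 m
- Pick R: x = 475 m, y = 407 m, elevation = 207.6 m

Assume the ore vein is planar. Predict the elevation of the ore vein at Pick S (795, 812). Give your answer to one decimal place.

317.4 m

Let the plane be z = a·x + b·y + c.
Pick Q−Pick P: 16a + 509b = 101;  Pick R−Pick P: −282a + 260b = 23.8.
Solving gives a = 0.09578, b = 0.19542.
Then c = 183.8 − a·757 − b·147 = 82.57.
At (795, 812): z = 76.1 + 158.7 + 82.57 = 317.4 m.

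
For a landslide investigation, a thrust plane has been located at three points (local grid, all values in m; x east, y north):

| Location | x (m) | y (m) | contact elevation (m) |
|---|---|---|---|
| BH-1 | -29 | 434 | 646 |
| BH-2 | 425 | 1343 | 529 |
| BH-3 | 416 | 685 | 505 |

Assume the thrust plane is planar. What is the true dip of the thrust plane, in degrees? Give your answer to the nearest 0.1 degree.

Two edge vectors: BH-1→BH-2 = (454, 909, -117), BH-1→BH-3 = (445, 251, -141).
Normal n = (BH-1→BH-2) × (BH-1→BH-3) = (-98802, 11949, -290551).
So ∂z/∂x = −n_x/n_z = −0.34005 and ∂z/∂y = −n_y/n_z = 0.04113.
Gradient magnitude |∇z| = √(a² + b²) = √(0.11563 + 0.00169) = 0.34253.
True dip = arctan(0.34253) = 18.9°, dipping toward E (azimuth ≈ 097°).

18.9°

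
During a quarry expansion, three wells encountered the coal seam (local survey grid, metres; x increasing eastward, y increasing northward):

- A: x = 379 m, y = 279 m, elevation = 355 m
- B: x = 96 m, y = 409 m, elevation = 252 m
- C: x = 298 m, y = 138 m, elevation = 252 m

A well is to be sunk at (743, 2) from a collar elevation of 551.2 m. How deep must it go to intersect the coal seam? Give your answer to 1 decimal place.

109.0 m

Two edge vectors: A→B = (-283, 130, -103), A→C = (-81, -141, -103).
Normal n = (A→B) × (A→C) = (-27913, -20806, 50433).
So ∂z/∂x = −n_x/n_z = 0.55347 and ∂z/∂y = −n_y/n_z = 0.41255.
Intercept c from A: 355 − 209.76 − 115.10 = 30.14.
At (743, 2): z_contact = 411.23 + 0.83 + 30.14 = 442.19 m.
Depth below ground = 551.2 − 442.19 = 109.0 m.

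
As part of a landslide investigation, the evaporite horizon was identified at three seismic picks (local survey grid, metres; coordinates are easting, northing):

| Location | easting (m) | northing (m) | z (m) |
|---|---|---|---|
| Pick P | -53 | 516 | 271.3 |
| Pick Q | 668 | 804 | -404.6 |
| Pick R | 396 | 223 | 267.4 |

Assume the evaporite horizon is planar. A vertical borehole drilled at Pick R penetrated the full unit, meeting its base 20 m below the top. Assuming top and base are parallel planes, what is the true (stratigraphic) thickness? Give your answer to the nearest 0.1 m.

13.7 m

Let the plane be z = a·easting + b·northing + c.
Pick Q−Pick P: 721a + 288b = −675.9;  Pick R−Pick P: 449a − 293b = −3.9.
Solving gives a = −0.58480, b = −0.88285.
|∇z| = √(a²+b²) = 1.05897, so dip δ = arctan(1.05897) = 46.64°.
True thickness = vertical thickness × cos δ = 20 × cos 46.64° = 13.7 m.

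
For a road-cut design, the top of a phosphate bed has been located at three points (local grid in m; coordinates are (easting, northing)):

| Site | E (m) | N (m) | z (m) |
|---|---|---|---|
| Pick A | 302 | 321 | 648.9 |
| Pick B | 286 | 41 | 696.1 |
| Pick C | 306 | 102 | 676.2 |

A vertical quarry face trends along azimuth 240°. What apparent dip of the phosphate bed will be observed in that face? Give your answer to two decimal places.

29.77°

Two edge vectors: Pick A→Pick B = (-16, -280, 47.2), Pick A→Pick C = (4, -219, 27.3).
Normal n = (Pick A→Pick B) × (Pick A→Pick C) = (2692.8, 625.6, 4624).
So ∂z/∂E = −n_x/n_z = −0.58235 and ∂z/∂N = −n_y/n_z = −0.13529.
Unit vector along 240° is (sin 240°, cos 240°) = (-0.8660, -0.5000).
Slope in that direction = a·(-0.8660) + b·(-0.5000) = 0.57198.
Apparent dip = arctan|0.57198| = 29.77° (true dip is 30.9°, so apparent ≤ true as expected).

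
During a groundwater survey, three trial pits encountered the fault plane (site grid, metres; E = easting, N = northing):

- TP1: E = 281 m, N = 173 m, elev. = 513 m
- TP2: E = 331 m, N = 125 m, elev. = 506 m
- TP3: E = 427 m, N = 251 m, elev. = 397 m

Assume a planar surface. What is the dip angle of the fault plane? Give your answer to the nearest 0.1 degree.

Two edge vectors: TP1→TP2 = (50, -48, -7), TP1→TP3 = (146, 78, -116).
Normal n = (TP1→TP2) × (TP1→TP3) = (6114, 4778, 10908).
So ∂z/∂E = −n_x/n_z = −0.56051 and ∂z/∂N = −n_y/n_z = −0.43803.
Gradient magnitude |∇z| = √(a² + b²) = √(0.31417 + 0.19187) = 0.71136.
True dip = arctan(0.71136) = 35.4°, dipping toward NE (azimuth ≈ 052°).

35.4°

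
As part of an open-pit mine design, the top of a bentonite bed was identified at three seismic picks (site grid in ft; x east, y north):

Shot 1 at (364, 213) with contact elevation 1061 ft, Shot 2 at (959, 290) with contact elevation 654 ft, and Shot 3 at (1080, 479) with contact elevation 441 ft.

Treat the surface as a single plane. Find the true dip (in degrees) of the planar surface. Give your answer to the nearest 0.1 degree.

43.6°

Two edge vectors: Shot 1→Shot 2 = (595, 77, -407), Shot 1→Shot 3 = (716, 266, -620).
Normal n = (Shot 1→Shot 2) × (Shot 1→Shot 3) = (60522, 77488, 103138).
So ∂z/∂x = −n_x/n_z = −0.58681 and ∂z/∂y = −n_y/n_z = −0.75130.
Gradient magnitude |∇z| = √(a² + b²) = √(0.34434 + 0.56446) = 0.95331.
True dip = arctan(0.95331) = 43.6°, dipping toward NE (azimuth ≈ 038°).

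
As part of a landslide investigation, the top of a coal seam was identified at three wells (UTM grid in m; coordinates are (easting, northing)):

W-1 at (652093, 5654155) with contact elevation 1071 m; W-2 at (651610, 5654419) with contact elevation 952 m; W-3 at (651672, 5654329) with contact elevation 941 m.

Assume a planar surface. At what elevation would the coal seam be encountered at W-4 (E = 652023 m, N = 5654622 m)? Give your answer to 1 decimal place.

Let the plane be z = a·E + b·N + c.
W-2−W-1: −483a + 264b = −119;  W-3−W-1: −421a + 174b = −130.
Solving gives a = 0.502324552, b = 0.468268025.
Then c = 1071 − a·652093 − b·5654155 = −2974151.32.
At (652023, 5654622): z = 327527.2 + 2647878.7 − 2974151.32 = 1254.5 m.

1254.5 m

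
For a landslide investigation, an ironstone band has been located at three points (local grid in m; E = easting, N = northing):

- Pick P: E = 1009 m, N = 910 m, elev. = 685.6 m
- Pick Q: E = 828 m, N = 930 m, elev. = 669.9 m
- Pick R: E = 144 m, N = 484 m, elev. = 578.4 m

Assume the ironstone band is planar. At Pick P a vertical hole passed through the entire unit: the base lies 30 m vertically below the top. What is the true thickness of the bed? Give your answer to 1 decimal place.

Two edge vectors: Pick P→Pick Q = (-181, 20, -15.7), Pick P→Pick R = (-865, -426, -107.2).
Normal n = (Pick P→Pick Q) × (Pick P→Pick R) = (-8832.2, -5822.7, 94406).
So ∂z/∂E = −n_x/n_z = 0.09356 and ∂z/∂N = −n_y/n_z = 0.06168.
|∇z| = √(a²+b²) = 0.11206, so dip δ = arctan(0.11206) = 6.39°.
True thickness = vertical thickness × cos δ = 30 × cos 6.39° = 29.8 m.

29.8 m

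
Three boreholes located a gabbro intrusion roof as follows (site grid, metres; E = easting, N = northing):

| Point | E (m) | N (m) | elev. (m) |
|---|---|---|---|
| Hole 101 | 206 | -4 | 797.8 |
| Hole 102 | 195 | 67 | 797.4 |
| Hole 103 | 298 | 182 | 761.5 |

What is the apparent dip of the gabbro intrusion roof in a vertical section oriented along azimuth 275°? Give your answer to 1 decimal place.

16.0°

Two edge vectors: Hole 101→Hole 102 = (-11, 71, -0.4), Hole 101→Hole 103 = (92, 186, -36.3).
Normal n = (Hole 101→Hole 102) × (Hole 101→Hole 103) = (-2502.9, -436.1, -8578).
So ∂z/∂E = −n_x/n_z = −0.29178 and ∂z/∂N = −n_y/n_z = −0.05084.
Unit vector along 275° is (sin 275°, cos 275°) = (-0.9962, 0.0872).
Slope in that direction = a·(-0.9962) + b·(0.0872) = 0.28624.
Apparent dip = arctan|0.28624| = 16.0° (true dip is 16.5°, so apparent ≤ true as expected).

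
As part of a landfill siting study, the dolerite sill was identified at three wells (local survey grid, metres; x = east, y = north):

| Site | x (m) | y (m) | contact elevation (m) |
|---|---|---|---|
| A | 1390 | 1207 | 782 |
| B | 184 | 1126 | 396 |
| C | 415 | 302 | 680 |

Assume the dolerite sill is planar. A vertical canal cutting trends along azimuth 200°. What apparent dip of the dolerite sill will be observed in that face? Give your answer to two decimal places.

6.84°

Two edge vectors: A→B = (-1206, -81, -386), A→C = (-975, -905, -102).
Normal n = (A→B) × (A→C) = (-341068, 253338, 1012455).
So ∂z/∂x = −n_x/n_z = 0.33687 and ∂z/∂y = −n_y/n_z = −0.25022.
Unit vector along 200° is (sin 200°, cos 200°) = (-0.3420, -0.9397).
Slope in that direction = a·(-0.3420) + b·(-0.9397) = 0.11991.
Apparent dip = arctan|0.11991| = 6.84° (true dip is 22.8°, so apparent ≤ true as expected).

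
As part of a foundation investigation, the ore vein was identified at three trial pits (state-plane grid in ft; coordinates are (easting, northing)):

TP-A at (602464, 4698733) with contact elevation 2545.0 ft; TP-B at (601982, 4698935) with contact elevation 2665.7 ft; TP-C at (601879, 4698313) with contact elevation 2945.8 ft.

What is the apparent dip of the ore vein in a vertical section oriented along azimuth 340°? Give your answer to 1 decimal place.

12.3°

Let the plane be z = a·E + b·N + c.
TP-B−TP-A: −482a + 202b = 120.7;  TP-C−TP-A: −585a − 420b = 400.8.
Solving gives a = −0.41064, b = −0.38232.
Unit vector along 340° is (sin 340°, cos 340°) = (-0.3420, 0.9397).
Slope in that direction = a·(-0.3420) + b·(0.9397) = −0.21882.
Apparent dip = arctan|0.21882| = 12.3° (true dip is 29.3°, so apparent ≤ true as expected).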